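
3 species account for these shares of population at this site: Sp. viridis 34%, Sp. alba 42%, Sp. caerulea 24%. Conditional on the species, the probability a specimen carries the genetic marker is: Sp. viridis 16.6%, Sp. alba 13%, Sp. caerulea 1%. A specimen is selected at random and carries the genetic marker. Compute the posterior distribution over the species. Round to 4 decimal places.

Prior × likelihood for each hypothesis:
  Sp. viridis: 0.34 × 0.166 = 0.05644
  Sp. alba: 0.42 × 0.13 = 0.0546
  Sp. caerulea: 0.24 × 0.01 = 0.0024
Sum = 0.11344.
P(Sp. viridis | marker) = 0.05644/0.11344 ≈ 0.4975
P(Sp. alba | marker) = 0.0546/0.11344 ≈ 0.4813
P(Sp. caerulea | marker) = 0.0024/0.11344 ≈ 0.0212

Sp. viridis 0.4975, Sp. alba 0.4813, Sp. caerulea 0.0212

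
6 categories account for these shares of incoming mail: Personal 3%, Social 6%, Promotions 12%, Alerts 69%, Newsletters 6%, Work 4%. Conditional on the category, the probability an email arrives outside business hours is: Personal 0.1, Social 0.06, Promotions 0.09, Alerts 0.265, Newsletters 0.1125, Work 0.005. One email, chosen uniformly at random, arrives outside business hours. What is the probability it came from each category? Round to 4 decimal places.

Personal 0.0145, Social 0.0174, Promotions 0.0521, Alerts 0.8825, Newsletters 0.0326, Work 0.0010

By Bayes' rule, posterior ∝ prior × likelihood:
  Personal: 0.03 × 0.1 = 0.003
  Social: 0.06 × 0.06 = 0.0036
  Promotions: 0.12 × 0.09 = 0.0108
  Alerts: 0.69 × 0.265 = 0.18285
  Newsletters: 0.06 × 0.1125 = 0.00675
  Work: 0.04 × 0.005 = 0.0002
Total = 0.2072.
P(Personal | off-hours) = 0.003/0.2072 ≈ 0.0145
P(Social | off-hours) = 0.0036/0.2072 ≈ 0.0174
P(Promotions | off-hours) = 0.0108/0.2072 ≈ 0.0521
P(Alerts | off-hours) = 0.18285/0.2072 ≈ 0.8825
P(Newsletters | off-hours) = 0.00675/0.2072 ≈ 0.0326
P(Work | off-hours) = 0.0002/0.2072 ≈ 0.0010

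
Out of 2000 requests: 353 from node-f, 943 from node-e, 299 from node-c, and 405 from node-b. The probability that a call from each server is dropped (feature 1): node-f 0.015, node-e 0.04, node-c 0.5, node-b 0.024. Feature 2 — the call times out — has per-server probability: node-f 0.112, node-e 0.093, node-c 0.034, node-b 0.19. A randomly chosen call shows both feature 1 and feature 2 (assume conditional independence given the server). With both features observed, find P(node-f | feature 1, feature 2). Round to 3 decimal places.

0.054

By Bayes' rule, posterior ∝ prior × likelihood:
  node-f: 0.1765 × 0.015 × 0.112 = 0.00029652
  node-e: 0.4715 × 0.04 × 0.093 = 0.00175398
  node-c: 0.1495 × 0.5 × 0.034 = 0.0025415
  node-b: 0.2025 × 0.024 × 0.19 = 0.0009234
Sum = 0.0055154.
P(node-f | evidence) = 0.00029652 / 0.0055154 ≈ 0.054.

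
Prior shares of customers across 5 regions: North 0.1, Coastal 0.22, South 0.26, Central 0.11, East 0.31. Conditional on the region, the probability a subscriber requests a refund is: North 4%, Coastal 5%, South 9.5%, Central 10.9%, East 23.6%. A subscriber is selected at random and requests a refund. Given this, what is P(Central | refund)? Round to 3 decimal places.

Prior × likelihood for each hypothesis:
  North: 0.1 × 0.04 = 0.004
  Coastal: 0.22 × 0.05 = 0.011
  South: 0.26 × 0.095 = 0.0247
  Central: 0.11 × 0.109 = 0.01199
  East: 0.31 × 0.236 = 0.07316
Sum = 0.12485.
P(Central | evidence) = 0.01199 / 0.12485 ≈ 0.096.

0.096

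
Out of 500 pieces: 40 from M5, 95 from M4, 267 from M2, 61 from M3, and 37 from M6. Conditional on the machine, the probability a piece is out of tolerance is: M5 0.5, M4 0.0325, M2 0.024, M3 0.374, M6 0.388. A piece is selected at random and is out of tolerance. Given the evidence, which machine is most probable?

M3

Compute prior × likelihood for every hypothesis:
  M5: 0.08 × 0.5 = 0.04
  M4: 0.19 × 0.0325 = 0.006175
  M2: 0.534 × 0.024 = 0.012816
  M3: 0.122 × 0.374 = 0.045628
  M6: 0.074 × 0.388 = 0.028712
Total = 0.133331.
Largest term belongs to M3, so M3 is most probable.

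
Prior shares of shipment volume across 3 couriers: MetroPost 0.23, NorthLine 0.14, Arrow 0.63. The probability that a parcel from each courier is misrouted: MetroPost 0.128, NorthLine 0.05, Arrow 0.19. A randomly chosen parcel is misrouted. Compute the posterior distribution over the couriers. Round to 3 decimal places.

Compute prior × likelihood for every hypothesis:
  MetroPost: 0.23 × 0.128 = 0.02944
  NorthLine: 0.14 × 0.05 = 0.007
  Arrow: 0.63 × 0.19 = 0.1197
Normalizing constant = 0.15614.
P(MetroPost | misrouted) = 0.02944/0.15614 ≈ 0.189
P(NorthLine | misrouted) = 0.007/0.15614 ≈ 0.045
P(Arrow | misrouted) = 0.1197/0.15614 ≈ 0.767

MetroPost 0.189, NorthLine 0.045, Arrow 0.767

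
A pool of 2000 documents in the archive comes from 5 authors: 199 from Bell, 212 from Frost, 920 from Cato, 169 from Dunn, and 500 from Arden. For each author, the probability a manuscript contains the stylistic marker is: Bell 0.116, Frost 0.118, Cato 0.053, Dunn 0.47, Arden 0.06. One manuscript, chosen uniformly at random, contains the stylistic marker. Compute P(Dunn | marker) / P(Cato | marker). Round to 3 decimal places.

1.629

Prior × likelihood for each hypothesis:
  Bell: 0.0995 × 0.116 = 0.011542
  Frost: 0.106 × 0.118 = 0.012508
  Cato: 0.46 × 0.053 = 0.02438
  Dunn: 0.0845 × 0.47 = 0.039715
  Arden: 0.25 × 0.06 = 0.015
Total = 0.103145.
The ratio is 0.039715 / 0.02438 (the normalizer cancels) = 1.629.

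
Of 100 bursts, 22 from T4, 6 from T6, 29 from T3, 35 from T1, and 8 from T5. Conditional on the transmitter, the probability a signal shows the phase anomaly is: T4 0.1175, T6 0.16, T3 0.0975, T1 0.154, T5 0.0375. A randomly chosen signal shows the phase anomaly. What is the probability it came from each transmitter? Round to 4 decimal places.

T4 0.2143, T6 0.0796, T3 0.2344, T1 0.4468, T5 0.0249

By Bayes' rule, posterior ∝ prior × likelihood:
  T4: 0.22 × 0.1175 = 0.02585
  T6: 0.06 × 0.16 = 0.0096
  T3: 0.29 × 0.0975 = 0.028275
  T1: 0.35 × 0.154 = 0.0539
  T5: 0.08 × 0.0375 = 0.003
Total = 0.120625.
P(T4 | anomaly) = 0.02585/0.120625 ≈ 0.2143
P(T6 | anomaly) = 0.0096/0.120625 ≈ 0.0796
P(T3 | anomaly) = 0.028275/0.120625 ≈ 0.2344
P(T1 | anomaly) = 0.0539/0.120625 ≈ 0.4468
P(T5 | anomaly) = 0.003/0.120625 ≈ 0.0249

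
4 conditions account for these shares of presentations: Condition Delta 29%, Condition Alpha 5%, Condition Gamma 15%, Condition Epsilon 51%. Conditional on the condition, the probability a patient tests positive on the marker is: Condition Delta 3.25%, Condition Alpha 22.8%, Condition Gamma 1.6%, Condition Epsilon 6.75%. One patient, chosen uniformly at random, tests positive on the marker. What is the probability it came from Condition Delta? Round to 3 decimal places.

0.163

Prior × likelihood for each hypothesis:
  Condition Delta: 0.29 × 0.0325 = 0.009425
  Condition Alpha: 0.05 × 0.228 = 0.0114
  Condition Gamma: 0.15 × 0.016 = 0.0024
  Condition Epsilon: 0.51 × 0.0675 = 0.034425
Sum = 0.05765.
P(Condition Delta | evidence) = 0.009425 / 0.05765 ≈ 0.163.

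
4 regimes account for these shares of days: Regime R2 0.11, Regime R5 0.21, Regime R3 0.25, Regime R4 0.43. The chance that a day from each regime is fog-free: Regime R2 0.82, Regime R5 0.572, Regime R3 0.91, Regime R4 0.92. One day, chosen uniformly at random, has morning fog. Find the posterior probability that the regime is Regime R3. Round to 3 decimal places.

0.135

Taking complements, P(fog | each) = Regime R2 0.18, Regime R5 0.428, Regime R3 0.09, Regime R4 0.08.
Compute prior × likelihood for every hypothesis:
  Regime R2: 0.11 × 0.18 = 0.0198
  Regime R5: 0.21 × 0.428 = 0.08988
  Regime R3: 0.25 × 0.09 = 0.0225
  Regime R4: 0.43 × 0.08 = 0.0344
Sum = 0.16658.
P(Regime R3 | evidence) = 0.0225 / 0.16658 ≈ 0.135.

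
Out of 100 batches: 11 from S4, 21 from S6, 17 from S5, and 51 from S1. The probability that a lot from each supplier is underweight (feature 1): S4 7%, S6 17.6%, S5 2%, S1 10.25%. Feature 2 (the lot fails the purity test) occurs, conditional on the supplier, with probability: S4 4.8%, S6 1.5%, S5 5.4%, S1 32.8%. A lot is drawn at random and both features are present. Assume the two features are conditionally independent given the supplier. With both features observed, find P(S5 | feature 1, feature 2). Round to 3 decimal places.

Prior × likelihood for each hypothesis:
  S4: 0.11 × 0.07 × 0.048 = 0.0003696
  S6: 0.21 × 0.176 × 0.015 = 0.0005544
  S5: 0.17 × 0.02 × 0.054 = 0.0001836
  S1: 0.51 × 0.1025 × 0.328 = 0.0171462
Sum = 0.0182538.
P(S5 | evidence) = 0.0001836 / 0.0182538 ≈ 0.010.

0.010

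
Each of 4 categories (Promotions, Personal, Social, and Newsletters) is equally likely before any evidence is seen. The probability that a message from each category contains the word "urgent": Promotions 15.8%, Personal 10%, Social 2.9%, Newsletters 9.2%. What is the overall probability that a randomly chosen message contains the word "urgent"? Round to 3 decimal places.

With a uniform prior (1/4 each), posterior ∝ likelihood:
  Promotions: 0.158
  Personal: 0.1
  Social: 0.029
  Newsletters: 0.092
P(urgent-flag) = (1/4) × (0.158 + 0.1 + 0.029 + 0.092) = 0.379/4 ≈ 0.095.

0.095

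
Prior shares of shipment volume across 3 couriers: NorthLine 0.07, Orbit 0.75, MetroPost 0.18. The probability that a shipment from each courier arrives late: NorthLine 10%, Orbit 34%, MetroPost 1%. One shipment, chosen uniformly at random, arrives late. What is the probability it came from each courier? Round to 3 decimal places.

NorthLine 0.027, Orbit 0.967, MetroPost 0.007

Unnormalized posteriors (prior × likelihood):
  NorthLine: 0.07 × 0.1 = 0.007
  Orbit: 0.75 × 0.34 = 0.255
  MetroPost: 0.18 × 0.01 = 0.0018
Sum = 0.2638.
P(NorthLine | late) = 0.007/0.2638 ≈ 0.027
P(Orbit | late) = 0.255/0.2638 ≈ 0.967
P(MetroPost | late) = 0.0018/0.2638 ≈ 0.007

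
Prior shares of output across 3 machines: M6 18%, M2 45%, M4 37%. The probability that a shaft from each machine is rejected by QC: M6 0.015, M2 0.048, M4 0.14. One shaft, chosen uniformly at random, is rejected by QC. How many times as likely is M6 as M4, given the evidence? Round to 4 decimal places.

Compute prior × likelihood for every hypothesis:
  M6: 0.18 × 0.015 = 0.0027
  M2: 0.45 × 0.048 = 0.0216
  M4: 0.37 × 0.14 = 0.0518
Sum = 0.0761.
The ratio is 0.0027 / 0.0518 (the normalizer cancels) = 0.0521.

0.0521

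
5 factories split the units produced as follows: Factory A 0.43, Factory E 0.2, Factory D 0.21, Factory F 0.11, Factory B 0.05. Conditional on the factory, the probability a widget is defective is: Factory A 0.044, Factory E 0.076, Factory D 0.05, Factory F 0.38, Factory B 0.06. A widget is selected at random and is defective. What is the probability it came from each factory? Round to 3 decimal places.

Factory A 0.212, Factory E 0.170, Factory D 0.117, Factory F 0.467, Factory B 0.034

Compute prior × likelihood for every hypothesis:
  Factory A: 0.43 × 0.044 = 0.01892
  Factory E: 0.2 × 0.076 = 0.0152
  Factory D: 0.21 × 0.05 = 0.0105
  Factory F: 0.11 × 0.38 = 0.0418
  Factory B: 0.05 × 0.06 = 0.003
Total = 0.08942.
P(Factory A | defective) = 0.01892/0.08942 ≈ 0.212
P(Factory E | defective) = 0.0152/0.08942 ≈ 0.170
P(Factory D | defective) = 0.0105/0.08942 ≈ 0.117
P(Factory F | defective) = 0.0418/0.08942 ≈ 0.467
P(Factory B | defective) = 0.003/0.08942 ≈ 0.034
(Check: 0.212+0.170+0.117+0.467+0.034 = 1.000.)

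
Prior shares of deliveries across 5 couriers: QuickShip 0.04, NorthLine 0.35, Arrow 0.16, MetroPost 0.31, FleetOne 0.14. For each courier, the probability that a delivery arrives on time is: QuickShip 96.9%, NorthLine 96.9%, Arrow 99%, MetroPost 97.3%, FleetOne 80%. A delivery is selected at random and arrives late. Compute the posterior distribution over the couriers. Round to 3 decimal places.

Taking complements, P(late | each) = QuickShip 0.031, NorthLine 0.031, Arrow 0.01, MetroPost 0.027, FleetOne 0.2.
Compute prior × likelihood for every hypothesis:
  QuickShip: 0.04 × 0.031 = 0.00124
  NorthLine: 0.35 × 0.031 = 0.01085
  Arrow: 0.16 × 0.01 = 0.0016
  MetroPost: 0.31 × 0.027 = 0.00837
  FleetOne: 0.14 × 0.2 = 0.028
Normalizing constant = 0.05006.
P(QuickShip | late) = 0.00124/0.05006 ≈ 0.025
P(NorthLine | late) = 0.01085/0.05006 ≈ 0.217
P(Arrow | late) = 0.0016/0.05006 ≈ 0.032
P(MetroPost | late) = 0.00837/0.05006 ≈ 0.167
P(FleetOne | late) = 0.028/0.05006 ≈ 0.559

QuickShip 0.025, NorthLine 0.217, Arrow 0.032, MetroPost 0.167, FleetOne 0.559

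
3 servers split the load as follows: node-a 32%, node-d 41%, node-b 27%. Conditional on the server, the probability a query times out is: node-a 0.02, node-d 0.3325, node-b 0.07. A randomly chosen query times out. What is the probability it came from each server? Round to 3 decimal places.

node-a 0.040, node-d 0.843, node-b 0.117

By Bayes' rule, posterior ∝ prior × likelihood:
  node-a: 0.32 × 0.02 = 0.0064
  node-d: 0.41 × 0.3325 = 0.136325
  node-b: 0.27 × 0.07 = 0.0189
Sum = 0.161625.
P(node-a | timeout) = 0.0064/0.161625 ≈ 0.040
P(node-d | timeout) = 0.136325/0.161625 ≈ 0.843
P(node-b | timeout) = 0.0189/0.161625 ≈ 0.117
(Check: 0.040+0.843+0.117 = 1.000.)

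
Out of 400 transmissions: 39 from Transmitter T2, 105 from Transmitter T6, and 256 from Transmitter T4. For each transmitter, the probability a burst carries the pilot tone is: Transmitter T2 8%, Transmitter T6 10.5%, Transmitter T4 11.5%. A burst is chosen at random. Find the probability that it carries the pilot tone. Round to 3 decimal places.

Prior × likelihood for each hypothesis:
  Transmitter T2: 0.0975 × 0.08 = 0.0078
  Transmitter T6: 0.2625 × 0.105 = 0.0275625
  Transmitter T4: 0.64 × 0.115 = 0.0736
P(pilot) = 0.0078 + 0.0275625 + 0.0736 = 0.1089625 → 0.109.

0.109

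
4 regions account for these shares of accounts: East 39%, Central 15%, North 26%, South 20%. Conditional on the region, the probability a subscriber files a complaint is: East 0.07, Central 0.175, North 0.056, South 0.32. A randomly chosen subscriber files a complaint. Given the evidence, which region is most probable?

Unnormalized posteriors (prior × likelihood):
  East: 0.39 × 0.07 = 0.0273
  Central: 0.15 × 0.175 = 0.02625
  North: 0.26 × 0.056 = 0.01456
  South: 0.2 × 0.32 = 0.064
Sum = 0.13211.
Largest term belongs to South, so South is most probable.

South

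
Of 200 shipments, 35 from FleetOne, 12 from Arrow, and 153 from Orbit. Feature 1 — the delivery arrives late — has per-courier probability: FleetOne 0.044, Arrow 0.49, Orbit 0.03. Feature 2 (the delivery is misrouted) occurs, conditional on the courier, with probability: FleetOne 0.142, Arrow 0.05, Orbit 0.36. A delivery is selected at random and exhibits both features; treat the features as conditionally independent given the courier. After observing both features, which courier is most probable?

Orbit

Unnormalized posteriors (prior × likelihood):
  FleetOne: 0.175 × 0.044 × 0.142 = 0.0010934
  Arrow: 0.06 × 0.49 × 0.05 = 0.00147
  Orbit: 0.765 × 0.03 × 0.36 = 0.008262
Total = 0.0108254.
Largest term belongs to Orbit, so Orbit is most probable.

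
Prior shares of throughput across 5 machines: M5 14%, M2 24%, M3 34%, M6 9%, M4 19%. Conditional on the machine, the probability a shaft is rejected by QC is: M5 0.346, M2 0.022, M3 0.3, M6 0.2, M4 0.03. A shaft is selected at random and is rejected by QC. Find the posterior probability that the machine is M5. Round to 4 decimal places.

0.2700

Compute prior × likelihood for every hypothesis:
  M5: 0.14 × 0.346 = 0.04844
  M2: 0.24 × 0.022 = 0.00528
  M3: 0.34 × 0.3 = 0.102
  M6: 0.09 × 0.2 = 0.018
  M4: 0.19 × 0.03 = 0.0057
Sum = 0.17942.
P(M5 | evidence) = 0.04844 / 0.17942 ≈ 0.2700.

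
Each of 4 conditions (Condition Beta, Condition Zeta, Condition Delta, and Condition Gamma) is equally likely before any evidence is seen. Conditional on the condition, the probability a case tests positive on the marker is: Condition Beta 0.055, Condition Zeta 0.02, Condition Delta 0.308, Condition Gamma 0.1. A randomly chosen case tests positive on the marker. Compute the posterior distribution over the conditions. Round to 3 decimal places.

Condition Beta 0.114, Condition Zeta 0.041, Condition Delta 0.638, Condition Gamma 0.207

Since the prior is uniform, the posterior is proportional to the likelihood:
  Condition Beta: 0.055
  Condition Zeta: 0.02
  Condition Delta: 0.308
  Condition Gamma: 0.1
Total = 0.483.
P(Condition Beta | marker-positive) = 0.055/0.483 ≈ 0.114
P(Condition Zeta | marker-positive) = 0.02/0.483 ≈ 0.041
P(Condition Delta | marker-positive) = 0.308/0.483 ≈ 0.638
P(Condition Gamma | marker-positive) = 0.1/0.483 ≈ 0.207
(Check: 0.114+0.041+0.638+0.207 = 1.000.)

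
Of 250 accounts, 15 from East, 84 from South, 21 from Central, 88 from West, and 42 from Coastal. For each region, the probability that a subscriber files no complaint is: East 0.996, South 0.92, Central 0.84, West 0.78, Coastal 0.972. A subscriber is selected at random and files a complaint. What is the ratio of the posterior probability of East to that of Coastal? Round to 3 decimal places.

0.051

Taking complements, P(complaint | each) = East 0.004, South 0.08, Central 0.16, West 0.22, Coastal 0.028.
By Bayes' rule, posterior ∝ prior × likelihood:
  East: 0.06 × 0.004 = 0.00024
  South: 0.336 × 0.08 = 0.02688
  Central: 0.084 × 0.16 = 0.01344
  West: 0.352 × 0.22 = 0.07744
  Coastal: 0.168 × 0.028 = 0.004704
Sum = 0.122704.
The ratio is 0.00024 / 0.004704 (the normalizer cancels) = 0.051.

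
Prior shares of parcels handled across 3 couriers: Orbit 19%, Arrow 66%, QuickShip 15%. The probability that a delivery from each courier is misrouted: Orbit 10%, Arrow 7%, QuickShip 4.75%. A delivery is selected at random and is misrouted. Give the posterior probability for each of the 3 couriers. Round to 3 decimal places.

Compute prior × likelihood for every hypothesis:
  Orbit: 0.19 × 0.1 = 0.019
  Arrow: 0.66 × 0.07 = 0.0462
  QuickShip: 0.15 × 0.0475 = 0.007125
Sum = 0.072325.
P(Orbit | misrouted) = 0.019/0.072325 ≈ 0.263
P(Arrow | misrouted) = 0.0462/0.072325 ≈ 0.639
P(QuickShip | misrouted) = 0.007125/0.072325 ≈ 0.099
(Check: 0.263+0.639+0.099 = 1.001.)

Orbit 0.263, Arrow 0.639, QuickShip 0.099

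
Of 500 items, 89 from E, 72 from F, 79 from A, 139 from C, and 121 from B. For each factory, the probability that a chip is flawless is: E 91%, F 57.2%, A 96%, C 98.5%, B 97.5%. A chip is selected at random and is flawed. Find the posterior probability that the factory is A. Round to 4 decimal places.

Taking complements, P(flawed | each) = E 0.09, F 0.428, A 0.04, C 0.015, B 0.025.
By Bayes' rule, posterior ∝ prior × likelihood:
  E: 0.178 × 0.09 = 0.01602
  F: 0.144 × 0.428 = 0.061632
  A: 0.158 × 0.04 = 0.00632
  C: 0.278 × 0.015 = 0.00417
  B: 0.242 × 0.025 = 0.00605
Sum = 0.094192.
P(A | evidence) = 0.00632 / 0.094192 ≈ 0.0671.

0.0671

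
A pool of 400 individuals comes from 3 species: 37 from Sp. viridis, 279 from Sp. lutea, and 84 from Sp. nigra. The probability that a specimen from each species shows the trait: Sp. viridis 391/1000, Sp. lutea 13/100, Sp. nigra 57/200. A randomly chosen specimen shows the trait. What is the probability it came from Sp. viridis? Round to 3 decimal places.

Prior × likelihood for each hypothesis:
  Sp. viridis: 0.0925 × 0.391 = 0.0361675
  Sp. lutea: 0.6975 × 0.13 = 0.090675
  Sp. nigra: 0.21 × 0.285 = 0.05985
Total = 0.1866925.
P(Sp. viridis | evidence) = 0.0361675 / 0.1866925 ≈ 0.194.

0.194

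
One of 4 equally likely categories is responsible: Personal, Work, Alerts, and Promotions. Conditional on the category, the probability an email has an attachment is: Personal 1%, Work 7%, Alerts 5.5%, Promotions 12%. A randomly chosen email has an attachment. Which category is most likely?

Promotions

With a uniform prior (1/4 each), posterior ∝ likelihood:
  Personal: 0.01
  Work: 0.07
  Alerts: 0.055
  Promotions: 0.12
Sum = 0.255.
Largest term belongs to Promotions, so Promotions is most probable.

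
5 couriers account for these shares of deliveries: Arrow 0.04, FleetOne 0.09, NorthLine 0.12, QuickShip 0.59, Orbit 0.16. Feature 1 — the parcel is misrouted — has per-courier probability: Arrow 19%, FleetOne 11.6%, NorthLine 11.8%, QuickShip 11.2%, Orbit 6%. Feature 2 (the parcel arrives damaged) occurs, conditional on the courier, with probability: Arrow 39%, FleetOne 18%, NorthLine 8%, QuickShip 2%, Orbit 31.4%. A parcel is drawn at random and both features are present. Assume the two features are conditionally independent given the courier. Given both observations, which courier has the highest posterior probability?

Unnormalized posteriors (prior × likelihood):
  Arrow: 0.04 × 0.19 × 0.39 = 0.002964
  FleetOne: 0.09 × 0.116 × 0.18 = 0.0018792
  NorthLine: 0.12 × 0.118 × 0.08 = 0.0011328
  QuickShip: 0.59 × 0.112 × 0.02 = 0.0013216
  Orbit: 0.16 × 0.06 × 0.314 = 0.0030144
Sum = 0.010312.
Largest term belongs to Orbit, so Orbit is most probable.

Orbit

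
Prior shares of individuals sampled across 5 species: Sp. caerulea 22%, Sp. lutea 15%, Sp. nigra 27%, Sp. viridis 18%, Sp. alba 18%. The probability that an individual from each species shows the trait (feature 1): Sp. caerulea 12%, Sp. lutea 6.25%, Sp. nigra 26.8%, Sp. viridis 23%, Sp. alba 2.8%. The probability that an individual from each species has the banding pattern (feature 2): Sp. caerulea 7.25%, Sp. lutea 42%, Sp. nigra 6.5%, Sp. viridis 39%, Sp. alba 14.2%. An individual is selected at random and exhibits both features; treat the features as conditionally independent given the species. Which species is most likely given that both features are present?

Sp. viridis

Compute prior × likelihood for every hypothesis:
  Sp. caerulea: 0.22 × 0.12 × 0.0725 = 0.001914
  Sp. lutea: 0.15 × 0.0625 × 0.42 = 0.0039375
  Sp. nigra: 0.27 × 0.268 × 0.065 = 0.0047034
  Sp. viridis: 0.18 × 0.23 × 0.39 = 0.016146
  Sp. alba: 0.18 × 0.028 × 0.142 = 0.00071568
Sum = 0.02741658.
Largest term belongs to Sp. viridis, so Sp. viridis is most probable.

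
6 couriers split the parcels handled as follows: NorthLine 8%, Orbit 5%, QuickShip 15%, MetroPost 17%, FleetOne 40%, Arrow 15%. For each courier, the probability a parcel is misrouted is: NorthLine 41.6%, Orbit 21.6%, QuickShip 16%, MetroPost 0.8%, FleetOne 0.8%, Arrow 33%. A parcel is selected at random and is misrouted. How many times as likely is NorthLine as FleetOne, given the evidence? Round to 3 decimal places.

Unnormalized posteriors (prior × likelihood):
  NorthLine: 0.08 × 0.416 = 0.03328
  Orbit: 0.05 × 0.216 = 0.0108
  QuickShip: 0.15 × 0.16 = 0.024
  MetroPost: 0.17 × 0.008 = 0.00136
  FleetOne: 0.4 × 0.008 = 0.0032
  Arrow: 0.15 × 0.33 = 0.0495
Sum = 0.12214.
The ratio is 0.03328 / 0.0032 (the normalizer cancels) = 10.400.

10.400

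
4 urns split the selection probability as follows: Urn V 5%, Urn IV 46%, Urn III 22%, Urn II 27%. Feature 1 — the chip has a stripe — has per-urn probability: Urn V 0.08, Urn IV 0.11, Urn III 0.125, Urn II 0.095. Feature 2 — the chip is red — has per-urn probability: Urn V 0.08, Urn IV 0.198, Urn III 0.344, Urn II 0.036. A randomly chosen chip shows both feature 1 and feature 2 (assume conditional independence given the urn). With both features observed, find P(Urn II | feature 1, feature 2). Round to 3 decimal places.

0.045

By Bayes' rule, posterior ∝ prior × likelihood:
  Urn V: 0.05 × 0.08 × 0.08 = 0.00032
  Urn IV: 0.46 × 0.11 × 0.198 = 0.0100188
  Urn III: 0.22 × 0.125 × 0.344 = 0.00946
  Urn II: 0.27 × 0.095 × 0.036 = 0.0009234
Sum = 0.0207222.
P(Urn II | evidence) = 0.0009234 / 0.0207222 ≈ 0.045.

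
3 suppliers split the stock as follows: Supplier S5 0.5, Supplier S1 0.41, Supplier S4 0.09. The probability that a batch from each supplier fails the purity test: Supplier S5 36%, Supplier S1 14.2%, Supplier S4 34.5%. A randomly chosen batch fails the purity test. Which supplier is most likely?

Compute prior × likelihood for every hypothesis:
  Supplier S5: 0.5 × 0.36 = 0.18
  Supplier S1: 0.41 × 0.142 = 0.05822
  Supplier S4: 0.09 × 0.345 = 0.03105
Normalizing constant = 0.26927.
Largest term belongs to Supplier S5, so Supplier S5 is most probable.

Supplier S5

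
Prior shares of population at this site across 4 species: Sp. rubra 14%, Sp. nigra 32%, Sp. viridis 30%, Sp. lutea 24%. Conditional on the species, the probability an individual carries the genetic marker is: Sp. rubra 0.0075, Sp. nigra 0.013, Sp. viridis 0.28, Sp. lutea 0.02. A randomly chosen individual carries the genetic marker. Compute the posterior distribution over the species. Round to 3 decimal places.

Sp. rubra 0.011, Sp. nigra 0.044, Sp. viridis 0.894, Sp. lutea 0.051

Compute prior × likelihood for every hypothesis:
  Sp. rubra: 0.14 × 0.0075 = 0.00105
  Sp. nigra: 0.32 × 0.013 = 0.00416
  Sp. viridis: 0.3 × 0.28 = 0.084
  Sp. lutea: 0.24 × 0.02 = 0.0048
Normalizing constant = 0.09401.
P(Sp. rubra | marker) = 0.00105/0.09401 ≈ 0.011
P(Sp. nigra | marker) = 0.00416/0.09401 ≈ 0.044
P(Sp. viridis | marker) = 0.084/0.09401 ≈ 0.894
P(Sp. lutea | marker) = 0.0048/0.09401 ≈ 0.051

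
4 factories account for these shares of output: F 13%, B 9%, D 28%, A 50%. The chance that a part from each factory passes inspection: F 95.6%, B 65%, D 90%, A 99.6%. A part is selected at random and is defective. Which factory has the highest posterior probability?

B

Taking complements, P(defective | each) = F 0.044, B 0.35, D 0.1, A 0.004.
Compute prior × likelihood for every hypothesis:
  F: 0.13 × 0.044 = 0.00572
  B: 0.09 × 0.35 = 0.0315
  D: 0.28 × 0.1 = 0.028
  A: 0.5 × 0.004 = 0.002
Total = 0.06722.
Largest term belongs to B, so B is most probable.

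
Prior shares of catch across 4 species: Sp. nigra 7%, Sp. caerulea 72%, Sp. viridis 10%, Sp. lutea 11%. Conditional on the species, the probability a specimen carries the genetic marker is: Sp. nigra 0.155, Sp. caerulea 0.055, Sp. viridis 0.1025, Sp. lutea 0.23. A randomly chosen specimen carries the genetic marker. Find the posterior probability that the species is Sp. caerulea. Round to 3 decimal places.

By Bayes' rule, posterior ∝ prior × likelihood:
  Sp. nigra: 0.07 × 0.155 = 0.01085
  Sp. caerulea: 0.72 × 0.055 = 0.0396
  Sp. viridis: 0.1 × 0.1025 = 0.01025
  Sp. lutea: 0.11 × 0.23 = 0.0253
Total = 0.086.
P(Sp. caerulea | evidence) = 0.0396 / 0.086 ≈ 0.460.

0.460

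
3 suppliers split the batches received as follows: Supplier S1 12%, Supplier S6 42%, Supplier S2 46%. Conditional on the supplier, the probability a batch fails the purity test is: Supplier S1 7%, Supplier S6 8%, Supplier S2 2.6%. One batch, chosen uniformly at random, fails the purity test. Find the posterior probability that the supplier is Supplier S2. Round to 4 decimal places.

Unnormalized posteriors (prior × likelihood):
  Supplier S1: 0.12 × 0.07 = 0.0084
  Supplier S6: 0.42 × 0.08 = 0.0336
  Supplier S2: 0.46 × 0.026 = 0.01196
Normalizing constant = 0.05396.
P(Supplier S2 | evidence) = 0.01196 / 0.05396 ≈ 0.2216.

0.2216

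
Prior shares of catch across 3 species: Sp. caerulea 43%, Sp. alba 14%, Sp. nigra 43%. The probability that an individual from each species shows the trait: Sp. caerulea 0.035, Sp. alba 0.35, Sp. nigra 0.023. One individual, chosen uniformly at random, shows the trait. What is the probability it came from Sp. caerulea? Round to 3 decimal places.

0.204

By Bayes' rule, posterior ∝ prior × likelihood:
  Sp. caerulea: 0.43 × 0.035 = 0.01505
  Sp. alba: 0.14 × 0.35 = 0.049
  Sp. nigra: 0.43 × 0.023 = 0.00989
Normalizing constant = 0.07394.
P(Sp. caerulea | evidence) = 0.01505 / 0.07394 ≈ 0.204.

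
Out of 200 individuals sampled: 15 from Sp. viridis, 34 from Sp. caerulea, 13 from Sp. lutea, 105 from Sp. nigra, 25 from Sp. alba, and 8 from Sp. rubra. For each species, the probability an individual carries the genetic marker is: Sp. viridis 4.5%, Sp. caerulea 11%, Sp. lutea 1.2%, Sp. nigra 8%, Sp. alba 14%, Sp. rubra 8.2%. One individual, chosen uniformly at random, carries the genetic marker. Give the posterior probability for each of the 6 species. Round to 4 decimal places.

Compute prior × likelihood for every hypothesis:
  Sp. viridis: 0.075 × 0.045 = 0.003375
  Sp. caerulea: 0.17 × 0.11 = 0.0187
  Sp. lutea: 0.065 × 0.012 = 0.00078
  Sp. nigra: 0.525 × 0.08 = 0.042
  Sp. alba: 0.125 × 0.14 = 0.0175
  Sp. rubra: 0.04 × 0.082 = 0.00328
Sum = 0.085635.
P(Sp. viridis | marker) = 0.003375/0.085635 ≈ 0.0394
P(Sp. caerulea | marker) = 0.0187/0.085635 ≈ 0.2184
P(Sp. lutea | marker) = 0.00078/0.085635 ≈ 0.0091
P(Sp. nigra | marker) = 0.042/0.085635 ≈ 0.4905
P(Sp. alba | marker) = 0.0175/0.085635 ≈ 0.2044
P(Sp. rubra | marker) = 0.00328/0.085635 ≈ 0.0383
(Check: 0.0394+0.2184+0.0091+0.4905+0.2044+0.0383 = 1.0001.)

Sp. viridis 0.0394, Sp. caerulea 0.2184, Sp. lutea 0.0091, Sp. nigra 0.4905, Sp. alba 0.2044, Sp. rubra 0.0383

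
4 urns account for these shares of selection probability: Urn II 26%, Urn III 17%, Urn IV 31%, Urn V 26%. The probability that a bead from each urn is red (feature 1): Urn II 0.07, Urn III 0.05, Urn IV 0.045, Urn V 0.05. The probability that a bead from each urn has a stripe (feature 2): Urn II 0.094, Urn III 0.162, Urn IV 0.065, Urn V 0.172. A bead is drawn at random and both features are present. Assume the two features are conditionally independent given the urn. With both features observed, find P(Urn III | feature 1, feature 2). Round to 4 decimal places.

Compute prior × likelihood for every hypothesis:
  Urn II: 0.26 × 0.07 × 0.094 = 0.0017108
  Urn III: 0.17 × 0.05 × 0.162 = 0.001377
  Urn IV: 0.31 × 0.045 × 0.065 = 0.00090675
  Urn V: 0.26 × 0.05 × 0.172 = 0.002236
Sum = 0.00623055.
P(Urn III | evidence) = 0.001377 / 0.00623055 ≈ 0.2210.

0.2210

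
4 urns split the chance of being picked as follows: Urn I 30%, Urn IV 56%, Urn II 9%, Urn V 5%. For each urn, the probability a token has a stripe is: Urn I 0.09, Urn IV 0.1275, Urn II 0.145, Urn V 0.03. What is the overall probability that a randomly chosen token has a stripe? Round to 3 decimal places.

Prior × likelihood for each hypothesis:
  Urn I: 0.3 × 0.09 = 0.027
  Urn IV: 0.56 × 0.1275 = 0.0714
  Urn II: 0.09 × 0.145 = 0.01305
  Urn V: 0.05 × 0.03 = 0.0015
P(striped) = 0.027 + 0.0714 + 0.01305 + 0.0015 = 0.11295 → 0.113.

0.113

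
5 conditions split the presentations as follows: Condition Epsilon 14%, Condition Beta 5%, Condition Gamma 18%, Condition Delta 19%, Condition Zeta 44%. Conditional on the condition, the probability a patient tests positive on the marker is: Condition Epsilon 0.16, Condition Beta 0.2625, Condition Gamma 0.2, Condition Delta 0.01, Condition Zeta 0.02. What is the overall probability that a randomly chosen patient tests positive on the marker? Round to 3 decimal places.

Prior × likelihood for each hypothesis:
  Condition Epsilon: 0.14 × 0.16 = 0.0224
  Condition Beta: 0.05 × 0.2625 = 0.013125
  Condition Gamma: 0.18 × 0.2 = 0.036
  Condition Delta: 0.19 × 0.01 = 0.0019
  Condition Zeta: 0.44 × 0.02 = 0.0088
P(marker-positive) = 0.0224 + 0.013125 + 0.036 + 0.0019 + 0.0088 = 0.082225 → 0.082.

0.082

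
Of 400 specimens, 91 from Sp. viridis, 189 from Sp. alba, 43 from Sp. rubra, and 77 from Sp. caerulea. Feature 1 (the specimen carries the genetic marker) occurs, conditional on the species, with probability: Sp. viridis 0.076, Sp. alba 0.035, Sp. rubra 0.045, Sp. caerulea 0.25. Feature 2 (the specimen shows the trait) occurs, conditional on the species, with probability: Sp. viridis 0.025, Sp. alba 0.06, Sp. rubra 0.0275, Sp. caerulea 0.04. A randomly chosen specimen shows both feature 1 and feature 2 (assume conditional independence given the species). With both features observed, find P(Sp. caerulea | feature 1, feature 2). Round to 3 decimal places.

By Bayes' rule, posterior ∝ prior × likelihood:
  Sp. viridis: 0.2275 × 0.076 × 0.025 = 0.00043225
  Sp. alba: 0.4725 × 0.035 × 0.06 = 0.00099225
  Sp. rubra: 0.1075 × 0.045 × 0.0275 = 0.00013303125
  Sp. caerulea: 0.1925 × 0.25 × 0.04 = 0.001925
Total = 0.00348253125.
P(Sp. caerulea | evidence) = 0.001925 / 0.00348253125 ≈ 0.553.

0.553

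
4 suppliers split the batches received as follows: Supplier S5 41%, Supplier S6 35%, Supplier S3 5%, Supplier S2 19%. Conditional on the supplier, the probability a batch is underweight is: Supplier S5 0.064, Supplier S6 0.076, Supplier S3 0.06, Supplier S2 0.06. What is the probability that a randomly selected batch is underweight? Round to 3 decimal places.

Prior × likelihood for each hypothesis:
  Supplier S5: 0.41 × 0.064 = 0.02624
  Supplier S6: 0.35 × 0.076 = 0.0266
  Supplier S3: 0.05 × 0.06 = 0.003
  Supplier S2: 0.19 × 0.06 = 0.0114
P(underweight) = 0.02624 + 0.0266 + 0.003 + 0.0114 = 0.06724 → 0.067.

0.067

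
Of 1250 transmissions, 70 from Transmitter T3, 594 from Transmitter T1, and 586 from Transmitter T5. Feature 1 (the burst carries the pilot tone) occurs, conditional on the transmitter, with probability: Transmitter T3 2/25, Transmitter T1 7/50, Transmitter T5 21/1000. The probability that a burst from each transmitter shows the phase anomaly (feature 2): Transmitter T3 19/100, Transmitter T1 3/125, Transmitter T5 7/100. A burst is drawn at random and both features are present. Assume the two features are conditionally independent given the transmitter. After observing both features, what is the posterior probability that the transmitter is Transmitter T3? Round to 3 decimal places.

Compute prior × likelihood for every hypothesis:
  Transmitter T3: 0.056 × 0.08 × 0.19 = 0.0008512
  Transmitter T1: 0.4752 × 0.14 × 0.024 = 0.001596672
  Transmitter T5: 0.4688 × 0.021 × 0.07 = 0.000689136
Sum = 0.003137008.
P(Transmitter T3 | evidence) = 0.0008512 / 0.003137008 ≈ 0.271.

0.271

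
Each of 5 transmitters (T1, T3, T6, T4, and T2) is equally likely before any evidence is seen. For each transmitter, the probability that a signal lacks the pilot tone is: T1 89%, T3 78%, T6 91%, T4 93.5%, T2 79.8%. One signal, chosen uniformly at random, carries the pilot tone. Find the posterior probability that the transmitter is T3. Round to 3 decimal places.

Taking complements, P(pilot | each) = T1 0.11, T3 0.22, T6 0.09, T4 0.065, T2 0.202.
Since the prior is uniform, the posterior is proportional to the likelihood:
  T1: 0.11
  T3: 0.22
  T6: 0.09
  T4: 0.065
  T2: 0.202
Sum = 0.687.
P(T3 | evidence) = 0.22 / 0.687 ≈ 0.320.

0.320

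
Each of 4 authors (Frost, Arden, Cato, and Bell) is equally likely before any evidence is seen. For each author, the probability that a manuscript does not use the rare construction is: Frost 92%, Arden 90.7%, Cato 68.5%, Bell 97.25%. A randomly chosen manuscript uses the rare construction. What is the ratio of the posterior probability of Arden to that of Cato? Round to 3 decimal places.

Taking complements, P(rare-form | each) = Frost 0.08, Arden 0.093, Cato 0.315, Bell 0.0275.
Since the prior is uniform, the posterior is proportional to the likelihood:
  Frost: 0.08
  Arden: 0.093
  Cato: 0.315
  Bell: 0.0275
Sum = 0.5155.
The ratio is 0.093 / 0.315 (the normalizer cancels) = 0.295.

0.295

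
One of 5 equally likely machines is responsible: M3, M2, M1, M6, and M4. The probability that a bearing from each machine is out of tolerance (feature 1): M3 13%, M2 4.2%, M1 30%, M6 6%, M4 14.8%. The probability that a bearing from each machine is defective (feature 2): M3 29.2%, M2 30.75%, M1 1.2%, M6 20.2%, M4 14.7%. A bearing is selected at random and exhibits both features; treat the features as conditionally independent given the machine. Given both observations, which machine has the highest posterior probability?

M3

With a uniform prior (1/5 each), posterior ∝ likelihood:
  M3: 0.13 × 0.292 = 0.03796
  M2: 0.042 × 0.3075 = 0.012915
  M1: 0.3 × 0.012 = 0.0036
  M6: 0.06 × 0.202 = 0.01212
  M4: 0.148 × 0.147 = 0.021756
Total = 0.088351.
Largest term belongs to M3, so M3 is most probable.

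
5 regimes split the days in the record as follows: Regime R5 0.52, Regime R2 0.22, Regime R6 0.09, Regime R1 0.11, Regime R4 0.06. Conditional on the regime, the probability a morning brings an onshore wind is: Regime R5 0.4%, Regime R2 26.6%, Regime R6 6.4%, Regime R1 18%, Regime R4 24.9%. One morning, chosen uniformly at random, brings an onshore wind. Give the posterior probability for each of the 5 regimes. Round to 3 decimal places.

Prior × likelihood for each hypothesis:
  Regime R5: 0.52 × 0.004 = 0.00208
  Regime R2: 0.22 × 0.266 = 0.05852
  Regime R6: 0.09 × 0.064 = 0.00576
  Regime R1: 0.11 × 0.18 = 0.0198
  Regime R4: 0.06 × 0.249 = 0.01494
Sum = 0.1011.
P(Regime R5 | onshore) = 0.00208/0.1011 ≈ 0.021
P(Regime R2 | onshore) = 0.05852/0.1011 ≈ 0.579
P(Regime R6 | onshore) = 0.00576/0.1011 ≈ 0.057
P(Regime R1 | onshore) = 0.0198/0.1011 ≈ 0.196
P(Regime R4 | onshore) = 0.01494/0.1011 ≈ 0.148

Regime R5 0.021, Regime R2 0.579, Regime R6 0.057, Regime R1 0.196, Regime R4 0.148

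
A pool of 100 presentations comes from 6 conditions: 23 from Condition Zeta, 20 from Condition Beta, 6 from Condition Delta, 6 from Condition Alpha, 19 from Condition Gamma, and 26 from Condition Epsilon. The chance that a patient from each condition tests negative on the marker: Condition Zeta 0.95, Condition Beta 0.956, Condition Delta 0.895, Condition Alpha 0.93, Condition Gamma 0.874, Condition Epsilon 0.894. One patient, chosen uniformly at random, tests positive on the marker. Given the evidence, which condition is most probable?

Taking complements, P(marker-positive | each) = Condition Zeta 0.05, Condition Beta 0.044, Condition Delta 0.105, Condition Alpha 0.07, Condition Gamma 0.126, Condition Epsilon 0.106.
By Bayes' rule, posterior ∝ prior × likelihood:
  Condition Zeta: 0.23 × 0.05 = 0.0115
  Condition Beta: 0.2 × 0.044 = 0.0088
  Condition Delta: 0.06 × 0.105 = 0.0063
  Condition Alpha: 0.06 × 0.07 = 0.0042
  Condition Gamma: 0.19 × 0.126 = 0.02394
  Condition Epsilon: 0.26 × 0.106 = 0.02756
Normalizing constant = 0.0823.
Largest term belongs to Condition Epsilon, so Condition Epsilon is most probable.

Condition Epsilon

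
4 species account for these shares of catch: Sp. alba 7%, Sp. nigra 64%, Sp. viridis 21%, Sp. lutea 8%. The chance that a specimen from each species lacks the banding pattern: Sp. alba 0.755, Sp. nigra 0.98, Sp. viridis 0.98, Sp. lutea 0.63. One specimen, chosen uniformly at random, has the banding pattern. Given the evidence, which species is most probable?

Taking complements, P(banded | each) = Sp. alba 0.245, Sp. nigra 0.02, Sp. viridis 0.02, Sp. lutea 0.37.
By Bayes' rule, posterior ∝ prior × likelihood:
  Sp. alba: 0.07 × 0.245 = 0.01715
  Sp. nigra: 0.64 × 0.02 = 0.0128
  Sp. viridis: 0.21 × 0.02 = 0.0042
  Sp. lutea: 0.08 × 0.37 = 0.0296
Sum = 0.06375.
Largest term belongs to Sp. lutea, so Sp. lutea is most probable.

Sp. lutea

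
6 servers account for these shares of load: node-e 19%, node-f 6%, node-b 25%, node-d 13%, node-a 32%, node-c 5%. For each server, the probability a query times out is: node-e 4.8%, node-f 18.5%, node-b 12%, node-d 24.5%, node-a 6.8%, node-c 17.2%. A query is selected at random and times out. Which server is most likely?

Prior × likelihood for each hypothesis:
  node-e: 0.19 × 0.048 = 0.00912
  node-f: 0.06 × 0.185 = 0.0111
  node-b: 0.25 × 0.12 = 0.03
  node-d: 0.13 × 0.245 = 0.03185
  node-a: 0.32 × 0.068 = 0.02176
  node-c: 0.05 × 0.172 = 0.0086
Total = 0.11243.
Largest term belongs to node-d, so node-d is most probable.

node-d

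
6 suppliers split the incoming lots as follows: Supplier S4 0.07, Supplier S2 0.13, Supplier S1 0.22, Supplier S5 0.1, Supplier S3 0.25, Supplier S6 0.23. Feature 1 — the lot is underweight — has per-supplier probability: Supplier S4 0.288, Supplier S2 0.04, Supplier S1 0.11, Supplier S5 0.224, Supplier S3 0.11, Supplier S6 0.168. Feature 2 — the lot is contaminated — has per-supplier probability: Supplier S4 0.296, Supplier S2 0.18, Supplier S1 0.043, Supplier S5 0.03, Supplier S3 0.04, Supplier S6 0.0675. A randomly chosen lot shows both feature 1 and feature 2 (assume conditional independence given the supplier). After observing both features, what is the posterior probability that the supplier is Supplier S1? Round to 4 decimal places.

0.0844

Compute prior × likelihood for every hypothesis:
  Supplier S4: 0.07 × 0.288 × 0.296 = 0.00596736
  Supplier S2: 0.13 × 0.04 × 0.18 = 0.000936
  Supplier S1: 0.22 × 0.11 × 0.043 = 0.0010406
  Supplier S5: 0.1 × 0.224 × 0.03 = 0.000672
  Supplier S3: 0.25 × 0.11 × 0.04 = 0.0011
  Supplier S6: 0.23 × 0.168 × 0.0675 = 0.0026082
Normalizing constant = 0.01232416.
P(Supplier S1 | evidence) = 0.0010406 / 0.01232416 ≈ 0.0844.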